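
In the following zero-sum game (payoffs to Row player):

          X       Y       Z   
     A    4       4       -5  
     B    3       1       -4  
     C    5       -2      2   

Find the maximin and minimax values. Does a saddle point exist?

Maximin = -2, Minimax = 2, Saddle: False

Work:
Row minimums: [-5, -4, -2] → maximin = -2
Column maximums: [5, 4, 2] → minimax = 2
No saddle point (maximin ≠ minimax). Mixed strategy needed.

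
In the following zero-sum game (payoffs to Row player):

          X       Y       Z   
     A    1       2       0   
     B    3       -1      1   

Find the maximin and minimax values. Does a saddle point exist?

Maximin = 0, Minimax = 1, Saddle: False

Work:
Row minimums: [0, -1] → maximin = 0
Column maximums: [3, 2, 1] → minimax = 1
No saddle point (maximin ≠ minimax). Mixed strategy needed.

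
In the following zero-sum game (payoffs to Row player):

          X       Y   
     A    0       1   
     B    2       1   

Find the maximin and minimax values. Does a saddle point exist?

Maximin = 1, Minimax = 1, Saddle: True

Work:
Row minimums: [0, 1] → maximin = 1
Column maximums: [2, 1] → minimax = 1
Saddle point exists! Game value = 1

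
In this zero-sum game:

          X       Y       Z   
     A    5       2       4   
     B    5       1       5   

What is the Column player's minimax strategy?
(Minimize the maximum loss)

Column should play Y, value = 2

Work:
Column player minimizes Row's maximum payoff:
Column X: max payoff to Row = 5
Column Y: max payoff to Row = 2
Column Z: max payoff to Row = 5
Minimum is 2, achieved by column Y.
Minimax strategy: Y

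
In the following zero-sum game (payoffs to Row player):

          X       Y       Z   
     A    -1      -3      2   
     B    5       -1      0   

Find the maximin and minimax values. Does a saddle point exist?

Maximin = -1, Minimax = -1, Saddle: True

Work:
Row minimums: [-3, -1] → maximin = -1
Column maximums: [5, -1, 2] → minimax = -1
Saddle point exists! Game value = -1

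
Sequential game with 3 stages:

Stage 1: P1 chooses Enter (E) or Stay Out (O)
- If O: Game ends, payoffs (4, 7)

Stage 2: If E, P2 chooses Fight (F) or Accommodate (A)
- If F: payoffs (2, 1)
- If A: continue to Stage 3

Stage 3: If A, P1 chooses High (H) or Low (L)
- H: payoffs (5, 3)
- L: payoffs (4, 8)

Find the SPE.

SPE: (E, A, H); Outcome (5, 3)

Work:
Stage 3: P1 chooses H (5 vs 4)
Stage 2: P2: F->1, A->3 (anticipating H). Choose A
Stage 1: P1: O->4, E->5 (anticipating A, H). Choose E
SPE path: E -> A -> H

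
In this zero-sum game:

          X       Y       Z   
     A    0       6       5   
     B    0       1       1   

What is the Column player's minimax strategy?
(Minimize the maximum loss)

Column should play X, value = 0

Work:
Column player minimizes Row's maximum payoff:
Column X: max payoff to Row = 0
Column Y: max payoff to Row = 6
Column Z: max payoff to Row = 5
Minimum is 0, achieved by column X.
Minimax strategy: X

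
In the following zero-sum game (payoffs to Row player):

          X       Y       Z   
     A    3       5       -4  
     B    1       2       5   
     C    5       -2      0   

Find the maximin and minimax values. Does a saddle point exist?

Maximin = 1, Minimax = 5, Saddle: False

Work:
Row minimums: [-4, 1, -2] → maximin = 1
Column maximums: [5, 5, 5] → minimax = 5
No saddle point (maximin ≠ minimax). Mixed strategy needed.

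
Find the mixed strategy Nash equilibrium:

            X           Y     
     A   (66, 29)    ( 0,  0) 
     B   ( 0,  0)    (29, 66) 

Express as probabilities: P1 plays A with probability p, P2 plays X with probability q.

p = 0.6947, q = 0.3053

Work:
Find probabilities that make opponent indifferent:
P2 chooses q to make P1 indifferent between A and B
P1 chooses p to make P2 indifferent between X and Y
Mixed NE: P1 plays (A: 0.6947, B: 0.3053), P2 plays (X: 0.3053, Y: 0.6947)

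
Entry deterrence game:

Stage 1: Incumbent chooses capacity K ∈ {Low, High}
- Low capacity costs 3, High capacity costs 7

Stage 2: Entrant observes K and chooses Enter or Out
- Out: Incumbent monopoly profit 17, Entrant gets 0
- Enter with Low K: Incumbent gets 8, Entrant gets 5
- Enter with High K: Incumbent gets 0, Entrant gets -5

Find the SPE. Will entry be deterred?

SPE: (High, Enter|Low, Out|High); Entry deterred. Incumbent net profit = 10

Work:
After Low K: Entrant enters (5 > 0)
After High K: Entrant stays out (-5 < 0)
Incumbent: Low → 8−3=5, High → 17−7=10
Incumbent chooses High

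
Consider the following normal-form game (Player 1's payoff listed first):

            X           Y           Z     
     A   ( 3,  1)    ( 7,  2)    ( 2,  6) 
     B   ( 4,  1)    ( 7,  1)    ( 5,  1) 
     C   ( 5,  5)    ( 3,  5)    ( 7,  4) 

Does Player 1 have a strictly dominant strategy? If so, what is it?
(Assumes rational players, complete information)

No strictly dominant strategy exists for Player 1

Work:
A strategy strictly dominates another if it gives a strictly higher payoff against every opponent action. Compare each pair of P1's strategies column-by-column:
  A vs B: [3 vs 4, 7 vs 7, 2 vs 5] → A does not strictly dominate B (column X: 3 ≤ 4)
  A vs C: [3 vs 5, 7 vs 3, 2 vs 7] → A does not strictly dominate C (column X: 3 ≤ 5)
  B vs A: [4 vs 3, 7 vs 7, 5 vs 2] → B does not strictly dominate A (column Y: 7 ≤ 7)
  B vs C: [4 vs 5, 7 vs 3, 5 vs 7] → B does not strictly dominate C (column X: 4 ≤ 5)
  C vs A: [5 vs 3, 3 vs 7, 7 vs 2] → C does not strictly dominate A (column Y: 3 ≤ 7)
  C vs B: [5 vs 4, 3 vs 7, 7 vs 5] → C does not strictly dominate B (column Y: 3 ≤ 7)
No single strategy strictly dominates all others → no strictly dominant strategy.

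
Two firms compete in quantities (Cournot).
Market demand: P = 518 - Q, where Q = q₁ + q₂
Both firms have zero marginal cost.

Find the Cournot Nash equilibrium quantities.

q₁* = q₂* = 172.67; P* = 172.67

Work:
Profit: π_i = P·q_i = (a - q_i - q_j)·q_i
FOC: ∂π_i/∂q_i = a - 2q_i - q_j = 0
Reaction function: q_i = (518 - q_j)/2
Symmetry: q* = 518/3 = 172.67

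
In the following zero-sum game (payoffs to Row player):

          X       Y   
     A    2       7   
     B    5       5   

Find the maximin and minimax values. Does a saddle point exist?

Maximin = 5, Minimax = 5, Saddle: True

Work:
Row minimums: [2, 5] → maximin = 5
Column maximums: [5, 7] → minimax = 5
Saddle point exists! Game value = 5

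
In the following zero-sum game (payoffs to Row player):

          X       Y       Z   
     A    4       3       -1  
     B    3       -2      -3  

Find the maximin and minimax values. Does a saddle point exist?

Maximin = -1, Minimax = -1, Saddle: True

Work:
Row minimums: [-1, -3] → maximin = -1
Column maximums: [4, 3, -1] → minimax = -1
Saddle point exists! Game value = -1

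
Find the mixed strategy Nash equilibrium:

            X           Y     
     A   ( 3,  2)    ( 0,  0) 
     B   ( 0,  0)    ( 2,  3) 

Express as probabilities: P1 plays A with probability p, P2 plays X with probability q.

p = 0.6, q = 0.4

Work:
Find probabilities that make opponent indifferent:
P2 chooses q to make P1 indifferent between A and B
P1 chooses p to make P2 indifferent between X and Y
Mixed NE: P1 plays (A: 0.6, B: 0.4), P2 plays (X: 0.4, Y: 0.6)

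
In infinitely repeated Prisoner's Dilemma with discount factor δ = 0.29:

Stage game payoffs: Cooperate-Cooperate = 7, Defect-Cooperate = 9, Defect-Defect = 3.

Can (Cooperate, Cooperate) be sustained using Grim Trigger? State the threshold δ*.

δ* = 0.3333; since δ = 0.29 < 0.3333, cooperation cannot be sustained

Work:
For Grim Trigger:
Cooperate forever: 7/(1-δ)
Defect then punished: 9 + 3·δ/(1-δ)
Need: 7/(1-δ) ≥ 9 + 3·δ/(1-δ)
Solving: δ ≥ (T-R)/(T-P) = (9-7)/(9-3) = 0.3333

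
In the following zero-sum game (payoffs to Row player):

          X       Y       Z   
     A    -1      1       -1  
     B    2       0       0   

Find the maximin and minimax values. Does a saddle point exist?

Maximin = 0, Minimax = 0, Saddle: True

Work:
Row minimums: [-1, 0] → maximin = 0
Column maximums: [2, 1, 0] → minimax = 0
Saddle point exists! Game value = 0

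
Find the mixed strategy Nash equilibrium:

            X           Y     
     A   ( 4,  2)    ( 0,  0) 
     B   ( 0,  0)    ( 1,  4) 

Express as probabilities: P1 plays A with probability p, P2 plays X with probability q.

p = 0.6667, q = 0.2

Work:
Find probabilities that make opponent indifferent:
P2 chooses q to make P1 indifferent between A and B
P1 chooses p to make P2 indifferent between X and Y
Mixed NE: P1 plays (A: 0.6667, B: 0.3333), P2 plays (X: 0.2, Y: 0.8)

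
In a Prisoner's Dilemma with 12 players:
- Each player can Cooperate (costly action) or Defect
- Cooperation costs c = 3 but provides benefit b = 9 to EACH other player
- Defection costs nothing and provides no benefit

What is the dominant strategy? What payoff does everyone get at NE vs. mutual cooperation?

Dominant: Defect; NE payoff = 0; Coop payoff = 96

Work:
Defect dominates (saves cost c = 3, benefit to others is external)
NE: All defect → everyone gets 0
If all cooperate: each receives (11)×9 - 3 = 96
Social dilemma: 96 > 0 but NE gives 0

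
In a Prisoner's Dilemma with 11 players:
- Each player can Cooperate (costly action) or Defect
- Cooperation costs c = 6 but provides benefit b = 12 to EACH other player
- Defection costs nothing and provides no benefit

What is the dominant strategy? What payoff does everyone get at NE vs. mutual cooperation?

Dominant: Defect; NE payoff = 0; Coop payoff = 114

Work:
Defect dominates (saves cost c = 6, benefit to others is external)
NE: All defect → everyone gets 0
If all cooperate: each receives (10)×12 - 6 = 114
Social dilemma: 114 > 0 but NE gives 0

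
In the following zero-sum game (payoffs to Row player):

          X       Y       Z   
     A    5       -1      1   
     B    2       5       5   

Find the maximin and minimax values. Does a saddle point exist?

Maximin = 2, Minimax = 5, Saddle: False

Work:
Row minimums: [-1, 2] → maximin = 2
Column maximums: [5, 5, 5] → minimax = 5
No saddle point (maximin ≠ minimax). Mixed strategy needed.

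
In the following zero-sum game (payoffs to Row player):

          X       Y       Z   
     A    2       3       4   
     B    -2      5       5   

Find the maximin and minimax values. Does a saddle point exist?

Maximin = 2, Minimax = 2, Saddle: True

Work:
Row minimums: [2, -2] → maximin = 2
Column maximums: [2, 5, 5] → minimax = 2
Saddle point exists! Game value = 2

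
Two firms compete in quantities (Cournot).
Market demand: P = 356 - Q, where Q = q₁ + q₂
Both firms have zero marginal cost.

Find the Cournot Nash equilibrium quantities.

q₁* = q₂* = 118.67; P* = 118.67

Work:
Profit: π_i = P·q_i = (a - q_i - q_j)·q_i
FOC: ∂π_i/∂q_i = a - 2q_i - q_j = 0
Reaction function: q_i = (356 - q_j)/2
Symmetry: q* = 356/3 = 118.67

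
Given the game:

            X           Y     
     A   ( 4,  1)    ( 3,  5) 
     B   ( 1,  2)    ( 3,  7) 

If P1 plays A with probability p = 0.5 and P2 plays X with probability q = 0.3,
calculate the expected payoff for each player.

E[P1] = 2.85, E[P2] = 4.65

Work:
E[P1] = p·q·π₁(A,X) + p·(1-q)·π₁(A,Y) + (1-p)·q·π₁(B,X) + (1-p)·(1-q)·π₁(B,Y)
= 0.5·0.3·4 + 0.5·0.7·3 + 0.5·0.3·1 + 0.5·0.7·3
= 2.85

E[P2] = 4.65 (similar calculation)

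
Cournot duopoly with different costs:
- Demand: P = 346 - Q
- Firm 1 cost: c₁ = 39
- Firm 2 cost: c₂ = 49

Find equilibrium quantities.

q₁* = 105.67, q₂* = 95.67

Work:
Reaction: q₁ = (346 - 39 - q₂)/2
Reaction: q₂ = (346 - 49 - q₁)/2
Solve simultaneously:
q₁* = (346 - 2×39 + 49)/3 = 105.67
q₂* = (346 - 2×49 + 39)/3 = 95.67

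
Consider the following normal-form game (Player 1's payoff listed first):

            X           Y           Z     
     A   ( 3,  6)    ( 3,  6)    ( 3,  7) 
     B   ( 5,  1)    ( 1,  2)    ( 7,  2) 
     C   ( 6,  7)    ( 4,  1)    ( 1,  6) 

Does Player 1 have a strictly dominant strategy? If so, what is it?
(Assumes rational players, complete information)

No strictly dominant strategy exists for Player 1

Work:
A strategy strictly dominates another if it gives a strictly higher payoff against every opponent action. Compare each pair of P1's strategies column-by-column:
  A vs B: [3 vs 5, 3 vs 1, 3 vs 7] → A does not strictly dominate B (column X: 3 ≤ 5)
  A vs C: [3 vs 6, 3 vs 4, 3 vs 1] → A does not strictly dominate C (column X: 3 ≤ 6)
  B vs A: [5 vs 3, 1 vs 3, 7 vs 3] → B does not strictly dominate A (column Y: 1 ≤ 3)
  B vs C: [5 vs 6, 1 vs 4, 7 vs 1] → B does not strictly dominate C (column X: 5 ≤ 6)
  C vs A: [6 vs 3, 4 vs 3, 1 vs 3] → C does not strictly dominate A (column Z: 1 ≤ 3)
  C vs B: [6 vs 5, 4 vs 1, 1 vs 7] → C does not strictly dominate B (column Z: 1 ≤ 7)
No single strategy strictly dominates all others → no strictly dominant strategy.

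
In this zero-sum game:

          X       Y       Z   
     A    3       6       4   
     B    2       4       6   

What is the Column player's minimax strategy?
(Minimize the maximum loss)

Column should play X, value = 3

Work:
Column player minimizes Row's maximum payoff:
Column X: max payoff to Row = 3
Column Y: max payoff to Row = 6
Column Z: max payoff to Row = 6
Minimum is 3, achieved by column X.
Minimax strategy: X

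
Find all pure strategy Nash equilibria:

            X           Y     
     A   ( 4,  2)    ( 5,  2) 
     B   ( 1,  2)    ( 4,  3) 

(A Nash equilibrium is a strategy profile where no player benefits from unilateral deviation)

Nash equilibrium: (A, X), (A, Y)

Work:
Best responses:
  P1 vs X: payoffs [4, 1] → best response A (payoff 4)
  P1 vs Y: payoffs [5, 4] → best response A (payoff 5)
  P2 vs A: payoffs [2, 2] → best response X/Y (payoff 2)
  P2 vs B: payoffs [2, 3] → best response Y (payoff 3)
Mutual best responses: (A,X), (A,Y) → Nash equilibria.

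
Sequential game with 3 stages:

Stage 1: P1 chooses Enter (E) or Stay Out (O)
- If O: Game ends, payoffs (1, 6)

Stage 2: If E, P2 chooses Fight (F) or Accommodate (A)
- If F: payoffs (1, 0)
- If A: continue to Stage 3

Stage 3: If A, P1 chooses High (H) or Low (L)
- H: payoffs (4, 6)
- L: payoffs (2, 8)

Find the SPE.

SPE: (E, A, H); Outcome (4, 6)

Work:
Stage 3: P1 chooses H (4 vs 2)
Stage 2: P2: F->0, A->6 (anticipating H). Choose A
Stage 1: P1: O->1, E->4 (anticipating A, H). Choose E
SPE path: E -> A -> H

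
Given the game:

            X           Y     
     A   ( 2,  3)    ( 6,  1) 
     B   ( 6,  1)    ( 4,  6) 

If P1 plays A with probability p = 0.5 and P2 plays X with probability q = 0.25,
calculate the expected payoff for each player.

E[P1] = 4.75, E[P2] = 3.125

Work:
E[P1] = p·q·π₁(A,X) + p·(1-q)·π₁(A,Y) + (1-p)·q·π₁(B,X) + (1-p)·(1-q)·π₁(B,Y)
= 0.5·0.25·2 + 0.5·0.75·6 + 0.5·0.25·6 + 0.5·0.75·4
= 4.75

E[P2] = 3.125 (similar calculation)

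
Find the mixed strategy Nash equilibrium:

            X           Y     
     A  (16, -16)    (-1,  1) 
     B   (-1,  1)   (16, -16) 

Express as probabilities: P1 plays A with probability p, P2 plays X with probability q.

p = 0.5, q = 0.5

Work:
Find probabilities that make opponent indifferent:
P2 chooses q to make P1 indifferent between A and B
P1 chooses p to make P2 indifferent between X and Y
Mixed NE: P1 plays (A: 0.5, B: 0.5), P2 plays (X: 0.5, Y: 0.5)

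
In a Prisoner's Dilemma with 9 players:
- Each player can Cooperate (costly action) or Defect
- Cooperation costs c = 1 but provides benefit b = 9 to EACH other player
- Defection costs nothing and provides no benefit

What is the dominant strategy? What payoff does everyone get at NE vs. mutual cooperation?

Dominant: Defect; NE payoff = 0; Coop payoff = 71

Work:
Defect dominates (saves cost c = 1, benefit to others is external)
NE: All defect → everyone gets 0
If all cooperate: each receives (8)×9 - 1 = 71
Social dilemma: 71 > 0 but NE gives 0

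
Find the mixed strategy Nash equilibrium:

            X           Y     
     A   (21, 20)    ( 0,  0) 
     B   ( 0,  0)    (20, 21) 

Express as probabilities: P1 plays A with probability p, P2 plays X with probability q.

p = 0.5122, q = 0.4878

Work:
Find probabilities that make opponent indifferent:
P2 chooses q to make P1 indifferent between A and B
P1 chooses p to make P2 indifferent between X and Y
Mixed NE: P1 plays (A: 0.5122, B: 0.4878), P2 plays (X: 0.4878, Y: 0.5122)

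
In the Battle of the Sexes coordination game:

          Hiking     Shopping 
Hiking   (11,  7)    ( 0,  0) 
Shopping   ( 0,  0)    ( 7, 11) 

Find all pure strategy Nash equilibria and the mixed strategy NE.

Pure NE: (Hiking, Hiking) and (Shopping, Shopping); Mixed NE: p = 0.6111, q = 0.3889

Work:
Check pure NE:
(Hiking, Hiking): (11, 7) - no unilateral deviation beneficial
(Shopping, Shopping): (7, 11) - no unilateral deviation beneficial
Mixed NE: P1 plays Hiking with p = 0.6111, P2 plays Hiking with q = 0.3889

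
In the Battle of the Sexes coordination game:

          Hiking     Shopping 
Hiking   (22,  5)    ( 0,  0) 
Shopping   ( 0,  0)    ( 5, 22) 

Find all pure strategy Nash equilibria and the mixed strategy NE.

Pure NE: (Hiking, Hiking) and (Shopping, Shopping); Mixed NE: p = 0.8148, q = 0.1852

Work:
Check pure NE:
(Hiking, Hiking): (22, 5) - no unilateral deviation beneficial
(Shopping, Shopping): (5, 22) - no unilateral deviation beneficial
Mixed NE: P1 plays Hiking with p = 0.8148, P2 plays Hiking with q = 0.1852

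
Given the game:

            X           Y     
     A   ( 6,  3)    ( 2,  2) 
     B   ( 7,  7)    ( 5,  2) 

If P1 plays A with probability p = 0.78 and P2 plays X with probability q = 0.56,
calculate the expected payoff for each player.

E[P1] = 4.6536, E[P2] = 3.0528

Work:
E[P1] = p·q·π₁(A,X) + p·(1-q)·π₁(A,Y) + (1-p)·q·π₁(B,X) + (1-p)·(1-q)·π₁(B,Y)
= 0.78·0.56·6 + 0.78·0.44·2 + 0.22·0.56·7 + 0.22·0.44·5
= 4.6536

E[P2] = 3.0528 (similar calculation)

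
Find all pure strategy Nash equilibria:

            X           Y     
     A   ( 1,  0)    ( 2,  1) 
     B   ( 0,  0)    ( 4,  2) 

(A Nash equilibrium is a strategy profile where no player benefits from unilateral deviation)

Nash equilibrium: (B, Y)

Work:
Best responses:
  P1 vs X: payoffs [1, 0] → best response A (payoff 1)
  P1 vs Y: payoffs [2, 4] → best response B (payoff 4)
  P2 vs A: payoffs [0, 1] → best response Y (payoff 1)
  P2 vs B: payoffs [0, 2] → best response Y (payoff 2)
Mutual best responses: (B,Y) → Nash equilibria.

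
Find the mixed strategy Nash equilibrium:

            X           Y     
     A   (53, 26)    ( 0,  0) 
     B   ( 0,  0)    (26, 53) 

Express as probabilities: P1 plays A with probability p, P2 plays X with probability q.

p = 0.6709, q = 0.3291

Work:
Find probabilities that make opponent indifferent:
P2 chooses q to make P1 indifferent between A and B
P1 chooses p to make P2 indifferent between X and Y
Mixed NE: P1 plays (A: 0.6709, B: 0.3291), P2 plays (X: 0.3291, Y: 0.6709)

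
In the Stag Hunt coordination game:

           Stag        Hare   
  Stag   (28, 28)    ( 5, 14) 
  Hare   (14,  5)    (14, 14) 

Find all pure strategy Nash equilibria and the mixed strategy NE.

Pure NE: (Stag, Stag) and (Hare, Hare); Mixed NE: p = 0.3913, q = 0.3913

Work:
Check pure NE:
(Stag, Stag): (28, 28) - no unilateral deviation beneficial
(Hare, Hare): (14, 14) - no unilateral deviation beneficial
Mixed NE: P1 plays Stag with p = 0.3913, P2 plays Stag with q = 0.3913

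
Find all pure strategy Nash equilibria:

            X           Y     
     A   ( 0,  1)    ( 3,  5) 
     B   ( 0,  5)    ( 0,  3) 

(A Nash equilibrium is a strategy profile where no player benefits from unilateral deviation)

Nash equilibrium: (A, Y), (B, X)

Work:
Best responses:
  P1 vs X: payoffs [0, 0] → best response A/B (payoff 0)
  P1 vs Y: payoffs [3, 0] → best response A (payoff 3)
  P2 vs A: payoffs [1, 5] → best response Y (payoff 5)
  P2 vs B: payoffs [5, 3] → best response X (payoff 5)
Mutual best responses: (A,Y), (B,X) → Nash equilibria.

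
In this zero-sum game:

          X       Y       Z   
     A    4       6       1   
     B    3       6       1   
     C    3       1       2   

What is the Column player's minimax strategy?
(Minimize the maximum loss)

Column should play Z, value = 2

Work:
Column player minimizes Row's maximum payoff:
Column X: max payoff to Row = 4
Column Y: max payoff to Row = 6
Column Z: max payoff to Row = 2
Minimum is 2, achieved by column Z.
Minimax strategy: Z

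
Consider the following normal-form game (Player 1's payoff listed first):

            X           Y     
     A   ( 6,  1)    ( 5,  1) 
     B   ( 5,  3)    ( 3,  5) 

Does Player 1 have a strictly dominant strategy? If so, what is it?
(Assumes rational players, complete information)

Yes, Player 1's strictly dominant strategy is A

Work:
A strategy strictly dominates another if it gives a strictly higher payoff against every opponent action. Compare each pair of P1's strategies column-by-column:
  A vs B: [6 vs 5, 5 vs 3] → A strictly dominates B
  B vs A: [5 vs 6, 3 vs 5] → B does not strictly dominate A (column X: 5 ≤ 6)
A strictly dominates every other strategy → strictly dominant.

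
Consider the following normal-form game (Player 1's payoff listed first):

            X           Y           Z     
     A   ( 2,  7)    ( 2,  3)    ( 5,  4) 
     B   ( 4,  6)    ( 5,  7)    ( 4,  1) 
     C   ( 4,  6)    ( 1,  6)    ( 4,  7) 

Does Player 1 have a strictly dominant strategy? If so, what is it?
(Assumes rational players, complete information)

No strictly dominant strategy exists for Player 1

Work:
A strategy strictly dominates another if it gives a strictly higher payoff against every opponent action. Compare each pair of P1's strategies column-by-column:
  A vs B: [2 vs 4, 2 vs 5, 5 vs 4] → A does not strictly dominate B (column X: 2 ≤ 4)
  A vs C: [2 vs 4, 2 vs 1, 5 vs 4] → A does not strictly dominate C (column X: 2 ≤ 4)
  B vs A: [4 vs 2, 5 vs 2, 4 vs 5] → B does not strictly dominate A (column Z: 4 ≤ 5)
  B vs C: [4 vs 4, 5 vs 1, 4 vs 4] → B does not strictly dominate C (column X: 4 ≤ 4)
  C vs A: [4 vs 2, 1 vs 2, 4 vs 5] → C does not strictly dominate A (column Y: 1 ≤ 2)
  C vs B: [4 vs 4, 1 vs 5, 4 vs 4] → C does not strictly dominate B (column X: 4 ≤ 4)
No single strategy strictly dominates all others → no strictly dominant strategy.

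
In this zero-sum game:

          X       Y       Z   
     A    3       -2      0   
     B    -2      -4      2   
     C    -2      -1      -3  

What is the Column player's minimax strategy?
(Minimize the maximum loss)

Column should play Y, value = -1

Work:
Column player minimizes Row's maximum payoff:
Column X: max payoff to Row = 3
Column Y: max payoff to Row = -1
Column Z: max payoff to Row = 2
Minimum is -1, achieved by column Y.
Minimax strategy: Y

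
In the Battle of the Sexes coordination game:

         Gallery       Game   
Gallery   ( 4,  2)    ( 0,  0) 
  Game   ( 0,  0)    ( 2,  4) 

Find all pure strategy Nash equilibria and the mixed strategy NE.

Pure NE: (Gallery, Gallery) and (Game, Game); Mixed NE: p = 0.6667, q = 0.3333

Work:
Check pure NE:
(Gallery, Gallery): (4, 2) - no unilateral deviation beneficial
(Game, Game): (2, 4) - no unilateral deviation beneficial
Mixed NE: P1 plays Gallery with p = 0.6667, P2 plays Gallery with q = 0.3333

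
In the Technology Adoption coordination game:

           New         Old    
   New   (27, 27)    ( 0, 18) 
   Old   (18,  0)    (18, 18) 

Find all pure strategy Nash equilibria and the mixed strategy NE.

Pure NE: (New, New) and (Old, Old); Mixed NE: p = 0.6667, q = 0.6667

Work:
Check pure NE:
(New, New): (27, 27) - no unilateral deviation beneficial
(Old, Old): (18, 18) - no unilateral deviation beneficial
Mixed NE: P1 plays New with p = 0.6667, P2 plays New with q = 0.6667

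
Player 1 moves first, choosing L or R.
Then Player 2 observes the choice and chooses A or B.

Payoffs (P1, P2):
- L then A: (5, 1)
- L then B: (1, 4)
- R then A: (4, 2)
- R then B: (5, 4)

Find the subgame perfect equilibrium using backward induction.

P1 plays R, P2 plays B after L and B after R; Payoff (5, 4)

Work:
Backward induction:
After L: P2 chooses B → P1 gets 1
After R: P2 chooses B → P1 gets 5
P1 chooses R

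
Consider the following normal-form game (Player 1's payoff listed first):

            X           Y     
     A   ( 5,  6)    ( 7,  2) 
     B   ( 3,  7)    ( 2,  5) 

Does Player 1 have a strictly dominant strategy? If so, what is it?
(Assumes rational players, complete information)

Yes, Player 1's strictly dominant strategy is A

Work:
A strategy strictly dominates another if it gives a strictly higher payoff against every opponent action. Compare each pair of P1's strategies column-by-column:
  A vs B: [5 vs 3, 7 vs 2] → A strictly dominates B
  B vs A: [3 vs 5, 2 vs 7] → B does not strictly dominate A (column X: 3 ≤ 5)
A strictly dominates every other strategy → strictly dominant.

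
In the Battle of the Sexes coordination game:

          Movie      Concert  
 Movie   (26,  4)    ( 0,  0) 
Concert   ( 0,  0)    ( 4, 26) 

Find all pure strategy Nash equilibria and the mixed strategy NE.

Pure NE: (Movie, Movie) and (Concert, Concert); Mixed NE: p = 0.8667, q = 0.1333

Work:
Check pure NE:
(Movie, Movie): (26, 4) - no unilateral deviation beneficial
(Concert, Concert): (4, 26) - no unilateral deviation beneficial
Mixed NE: P1 plays Movie with p = 0.8667, P2 plays Movie with q = 0.1333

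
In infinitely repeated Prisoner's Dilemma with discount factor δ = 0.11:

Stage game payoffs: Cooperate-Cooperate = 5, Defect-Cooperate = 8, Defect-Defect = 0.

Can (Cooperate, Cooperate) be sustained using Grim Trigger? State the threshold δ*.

δ* = 0.375; since δ = 0.11 < 0.375, cooperation cannot be sustained

Work:
For Grim Trigger:
Cooperate forever: 5/(1-δ)
Defect then punished: 8 + 0·δ/(1-δ)
Need: 5/(1-δ) ≥ 8 + 0·δ/(1-δ)
Solving: δ ≥ (T-R)/(T-P) = (8-5)/(8-0) = 0.375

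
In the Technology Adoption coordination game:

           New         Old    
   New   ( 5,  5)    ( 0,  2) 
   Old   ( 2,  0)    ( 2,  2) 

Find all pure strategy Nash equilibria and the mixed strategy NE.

Pure NE: (New, New) and (Old, Old); Mixed NE: p = 0.4, q = 0.4

Work:
Check pure NE:
(New, New): (5, 5) - no unilateral deviation beneficial
(Old, Old): (2, 2) - no unilateral deviation beneficial
Mixed NE: P1 plays New with p = 0.4, P2 plays New with q = 0.4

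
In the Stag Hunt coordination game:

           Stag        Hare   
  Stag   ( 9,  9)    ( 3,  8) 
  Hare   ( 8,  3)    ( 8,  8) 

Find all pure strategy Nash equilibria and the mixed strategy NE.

Pure NE: (Stag, Stag) and (Hare, Hare); Mixed NE: p = 0.8333, q = 0.8333

Work:
Check pure NE:
(Stag, Stag): (9, 9) - no unilateral deviation beneficial
(Hare, Hare): (8, 8) - no unilateral deviation beneficial
Mixed NE: P1 plays Stag with p = 0.8333, P2 plays Stag with q = 0.8333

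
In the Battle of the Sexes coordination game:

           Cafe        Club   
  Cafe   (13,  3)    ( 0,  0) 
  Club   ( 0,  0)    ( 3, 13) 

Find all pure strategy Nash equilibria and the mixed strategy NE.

Pure NE: (Cafe, Cafe) and (Club, Club); Mixed NE: p = 0.8125, q = 0.1875

Work:
Check pure NE:
(Cafe, Cafe): (13, 3) - no unilateral deviation beneficial
(Club, Club): (3, 13) - no unilateral deviation beneficial
Mixed NE: P1 plays Cafe with p = 0.8125, P2 plays Cafe with q = 0.1875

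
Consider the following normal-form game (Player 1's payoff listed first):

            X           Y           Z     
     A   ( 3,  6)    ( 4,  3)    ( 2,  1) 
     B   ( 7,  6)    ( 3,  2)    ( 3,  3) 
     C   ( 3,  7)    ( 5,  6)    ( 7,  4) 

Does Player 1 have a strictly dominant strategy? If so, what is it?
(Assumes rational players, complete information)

No strictly dominant strategy exists for Player 1

Work:
A strategy strictly dominates another if it gives a strictly higher payoff against every opponent action. Compare each pair of P1's strategies column-by-column:
  A vs B: [3 vs 7, 4 vs 3, 2 vs 3] → A does not strictly dominate B (column X: 3 ≤ 7)
  A vs C: [3 vs 3, 4 vs 5, 2 vs 7] → A does not strictly dominate C (column X: 3 ≤ 3)
  B vs A: [7 vs 3, 3 vs 4, 3 vs 2] → B does not strictly dominate A (column Y: 3 ≤ 4)
  B vs C: [7 vs 3, 3 vs 5, 3 vs 7] → B does not strictly dominate C (column Y: 3 ≤ 5)
  C vs A: [3 vs 3, 5 vs 4, 7 vs 2] → C does not strictly dominate A (column X: 3 ≤ 3)
  C vs B: [3 vs 7, 5 vs 3, 7 vs 3] → C does not strictly dominate B (column X: 3 ≤ 7)
No single strategy strictly dominates all others → no strictly dominant strategy.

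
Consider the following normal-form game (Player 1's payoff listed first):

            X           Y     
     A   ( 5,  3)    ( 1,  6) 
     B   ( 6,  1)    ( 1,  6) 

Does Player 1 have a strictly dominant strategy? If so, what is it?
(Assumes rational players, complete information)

No strictly dominant strategy exists for Player 1

Work:
A strategy strictly dominates another if it gives a strictly higher payoff against every opponent action. Compare each pair of P1's strategies column-by-column:
  A vs B: [5 vs 6, 1 vs 1] → A does not strictly dominate B (column X: 5 ≤ 6)
  B vs A: [6 vs 5, 1 vs 1] → B does not strictly dominate A (column Y: 1 ≤ 1)
No single strategy strictly dominates all others → no strictly dominant strategy.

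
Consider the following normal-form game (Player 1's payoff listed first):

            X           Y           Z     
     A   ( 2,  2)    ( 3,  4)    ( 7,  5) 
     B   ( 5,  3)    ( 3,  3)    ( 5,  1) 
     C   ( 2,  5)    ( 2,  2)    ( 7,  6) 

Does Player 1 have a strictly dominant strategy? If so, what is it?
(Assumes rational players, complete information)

No strictly dominant strategy exists for Player 1

Work:
A strategy strictly dominates another if it gives a strictly higher payoff against every opponent action. Compare each pair of P1's strategies column-by-column:
  A vs B: [2 vs 5, 3 vs 3, 7 vs 5] → A does not strictly dominate B (column X: 2 ≤ 5)
  A vs C: [2 vs 2, 3 vs 2, 7 vs 7] → A does not strictly dominate C (column X: 2 ≤ 2)
  B vs A: [5 vs 2, 3 vs 3, 5 vs 7] → B does not strictly dominate A (column Y: 3 ≤ 3)
  B vs C: [5 vs 2, 3 vs 2, 5 vs 7] → B does not strictly dominate C (column Z: 5 ≤ 7)
  C vs A: [2 vs 2, 2 vs 3, 7 vs 7] → C does not strictly dominate A (column X: 2 ≤ 2)
  C vs B: [2 vs 5, 2 vs 3, 7 vs 5] → C does not strictly dominate B (column X: 2 ≤ 5)
No single strategy strictly dominates all others → no strictly dominant strategy.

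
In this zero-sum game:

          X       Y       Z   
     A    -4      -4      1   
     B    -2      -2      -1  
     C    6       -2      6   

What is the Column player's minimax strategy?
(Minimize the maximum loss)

Column should play Y, value = -2

Work:
Column player minimizes Row's maximum payoff:
Column X: max payoff to Row = 6
Column Y: max payoff to Row = -2
Column Z: max payoff to Row = 6
Minimum is -2, achieved by column Y.
Minimax strategy: Y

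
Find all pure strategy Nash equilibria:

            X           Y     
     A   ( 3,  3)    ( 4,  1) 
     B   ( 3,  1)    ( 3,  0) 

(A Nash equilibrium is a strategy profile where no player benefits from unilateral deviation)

Nash equilibrium: (A, X), (B, X)

Work:
Best responses:
  P1 vs X: payoffs [3, 3] → best response A/B (payoff 3)
  P1 vs Y: payoffs [4, 3] → best response A (payoff 4)
  P2 vs A: payoffs [3, 1] → best response X (payoff 3)
  P2 vs B: payoffs [1, 0] → best response X (payoff 1)
Mutual best responses: (A,X), (B,X) → Nash equilibria.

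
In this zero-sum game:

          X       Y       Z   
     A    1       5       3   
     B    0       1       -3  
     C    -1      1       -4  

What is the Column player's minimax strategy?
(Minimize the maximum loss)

Column should play X, value = 1

Work:
Column player minimizes Row's maximum payoff:
Column X: max payoff to Row = 1
Column Y: max payoff to Row = 5
Column Z: max payoff to Row = 3
Minimum is 1, achieved by column X.
Minimax strategy: X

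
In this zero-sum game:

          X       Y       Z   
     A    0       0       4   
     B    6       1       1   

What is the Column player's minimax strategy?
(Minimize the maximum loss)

Column should play Y, value = 1

Work:
Column player minimizes Row's maximum payoff:
Column X: max payoff to Row = 6
Column Y: max payoff to Row = 1
Column Z: max payoff to Row = 4
Minimum is 1, achieved by column Y.
Minimax strategy: Y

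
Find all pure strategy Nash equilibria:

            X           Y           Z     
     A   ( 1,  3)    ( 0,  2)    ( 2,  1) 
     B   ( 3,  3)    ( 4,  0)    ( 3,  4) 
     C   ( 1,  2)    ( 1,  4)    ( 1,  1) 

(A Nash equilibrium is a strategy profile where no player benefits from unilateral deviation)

Nash equilibrium: (B, Z)

Work:
Best responses:
  P1 vs X: payoffs [1, 3, 1] → best response B (payoff 3)
  P1 vs Y: payoffs [0, 4, 1] → best response B (payoff 4)
  P1 vs Z: payoffs [2, 3, 1] → best response B (payoff 3)
  P2 vs A: payoffs [3, 2, 1] → best response X (payoff 3)
  P2 vs B: payoffs [3, 0, 4] → best response Z (payoff 4)
  P2 vs C: payoffs [2, 4, 1] → best response Y (payoff 4)
Mutual best responses: (B,Z) → Nash equilibria.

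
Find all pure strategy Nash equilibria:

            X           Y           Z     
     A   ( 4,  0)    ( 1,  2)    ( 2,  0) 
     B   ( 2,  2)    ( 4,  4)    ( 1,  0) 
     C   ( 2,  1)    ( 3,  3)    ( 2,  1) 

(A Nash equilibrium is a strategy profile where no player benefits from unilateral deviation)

Nash equilibrium: (B, Y)

Work:
Best responses:
  P1 vs X: payoffs [4, 2, 2] → best response A (payoff 4)
  P1 vs Y: payoffs [1, 4, 3] → best response B (payoff 4)
  P1 vs Z: payoffs [2, 1, 2] → best response A/C (payoff 2)
  P2 vs A: payoffs [0, 2, 0] → best response Y (payoff 2)
  P2 vs B: payoffs [2, 4, 0] → best response Y (payoff 4)
  P2 vs C: payoffs [1, 3, 1] → best response Y (payoff 3)
Mutual best responses: (B,Y) → Nash equilibria.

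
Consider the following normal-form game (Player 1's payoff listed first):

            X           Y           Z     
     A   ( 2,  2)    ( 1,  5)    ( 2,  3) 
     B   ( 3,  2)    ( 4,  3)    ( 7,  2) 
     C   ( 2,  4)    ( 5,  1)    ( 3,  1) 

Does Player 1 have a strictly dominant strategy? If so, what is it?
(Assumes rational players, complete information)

No strictly dominant strategy exists for Player 1

Work:
A strategy strictly dominates another if it gives a strictly higher payoff against every opponent action. Compare each pair of P1's strategies column-by-column:
  A vs B: [2 vs 3, 1 vs 4, 2 vs 7] → A does not strictly dominate B (column X: 2 ≤ 3)
  A vs C: [2 vs 2, 1 vs 5, 2 vs 3] → A does not strictly dominate C (column X: 2 ≤ 2)
  B vs A: [3 vs 2, 4 vs 1, 7 vs 2] → B strictly dominates A
  B vs C: [3 vs 2, 4 vs 5, 7 vs 3] → B does not strictly dominate C (column Y: 4 ≤ 5)
  C vs A: [2 vs 2, 5 vs 1, 3 vs 2] → C does not strictly dominate A (column X: 2 ≤ 2)
  C vs B: [2 vs 3, 5 vs 4, 3 vs 7] → C does not strictly dominate B (column X: 2 ≤ 3)
No single strategy strictly dominates all others → no strictly dominant strategy.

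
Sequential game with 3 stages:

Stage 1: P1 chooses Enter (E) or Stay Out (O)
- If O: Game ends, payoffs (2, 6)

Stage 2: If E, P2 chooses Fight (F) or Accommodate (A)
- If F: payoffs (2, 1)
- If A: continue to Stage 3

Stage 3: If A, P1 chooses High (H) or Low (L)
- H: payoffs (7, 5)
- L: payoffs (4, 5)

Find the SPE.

SPE: (E, A, H); Outcome (7, 5)

Work:
Stage 3: P1 chooses H (7 vs 4)
Stage 2: P2: F->1, A->5 (anticipating H). Choose A
Stage 1: P1: O->2, E->7 (anticipating A, H). Choose E
SPE path: E -> A -> H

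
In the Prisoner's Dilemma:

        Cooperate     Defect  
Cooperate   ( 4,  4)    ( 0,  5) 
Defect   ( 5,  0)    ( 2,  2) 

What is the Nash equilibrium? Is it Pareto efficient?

(Defect, Defect) is NE; not Pareto efficient

Work:
Defect dominates Cooperate for both players:
If P2 cooperates: Defect (5) > Cooperate (4)
If P2 defects: Defect (2) > Cooperate (0)
NE: (Defect, Defect) with payoff (2, 2)
But (Cooperate, Cooperate) = (4, 4) Pareto dominates (2, 2)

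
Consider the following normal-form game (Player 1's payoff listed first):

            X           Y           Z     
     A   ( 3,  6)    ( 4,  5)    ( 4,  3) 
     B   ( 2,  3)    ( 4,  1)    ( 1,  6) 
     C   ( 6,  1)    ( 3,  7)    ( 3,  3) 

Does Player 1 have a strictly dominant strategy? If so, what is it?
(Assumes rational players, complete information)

No strictly dominant strategy exists for Player 1

Work:
A strategy strictly dominates another if it gives a strictly higher payoff against every opponent action. Compare each pair of P1's strategies column-by-column:
  A vs B: [3 vs 2, 4 vs 4, 4 vs 1] → A does not strictly dominate B (column Y: 4 ≤ 4)
  A vs C: [3 vs 6, 4 vs 3, 4 vs 3] → A does not strictly dominate C (column X: 3 ≤ 6)
  B vs A: [2 vs 3, 4 vs 4, 1 vs 4] → B does not strictly dominate A (column X: 2 ≤ 3)
  B vs C: [2 vs 6, 4 vs 3, 1 vs 3] → B does not strictly dominate C (column X: 2 ≤ 6)
  C vs A: [6 vs 3, 3 vs 4, 3 vs 4] → C does not strictly dominate A (column Y: 3 ≤ 4)
  C vs B: [6 vs 2, 3 vs 4, 3 vs 1] → C does not strictly dominate B (column Y: 3 ≤ 4)
No single strategy strictly dominates all others → no strictly dominant strategy.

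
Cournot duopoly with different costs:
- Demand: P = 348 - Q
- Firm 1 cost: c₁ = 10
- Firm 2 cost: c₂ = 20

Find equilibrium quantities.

q₁* = 116.0, q₂* = 106.0

Work:
Reaction: q₁ = (348 - 10 - q₂)/2
Reaction: q₂ = (348 - 20 - q₁)/2
Solve simultaneously:
q₁* = (348 - 2×10 + 20)/3 = 116.0
q₂* = (348 - 2×20 + 10)/3 = 106.0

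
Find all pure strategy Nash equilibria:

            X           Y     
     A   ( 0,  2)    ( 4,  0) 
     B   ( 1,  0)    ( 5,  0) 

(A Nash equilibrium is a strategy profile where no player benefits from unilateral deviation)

Nash equilibrium: (B, X), (B, Y)

Work:
Best responses:
  P1 vs X: payoffs [0, 1] → best response B (payoff 1)
  P1 vs Y: payoffs [4, 5] → best response B (payoff 5)
  P2 vs A: payoffs [2, 0] → best response X (payoff 2)
  P2 vs B: payoffs [0, 0] → best response X/Y (payoff 0)
Mutual best responses: (B,X), (B,Y) → Nash equilibria.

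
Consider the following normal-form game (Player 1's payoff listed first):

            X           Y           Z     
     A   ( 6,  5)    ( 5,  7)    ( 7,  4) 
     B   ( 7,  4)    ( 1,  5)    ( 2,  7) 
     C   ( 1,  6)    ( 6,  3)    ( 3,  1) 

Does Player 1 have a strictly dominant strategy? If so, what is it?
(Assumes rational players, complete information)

No strictly dominant strategy exists for Player 1

Work:
A strategy strictly dominates another if it gives a strictly higher payoff against every opponent action. Compare each pair of P1's strategies column-by-column:
  A vs B: [6 vs 7, 5 vs 1, 7 vs 2] → A does not strictly dominate B (column X: 6 ≤ 7)
  A vs C: [6 vs 1, 5 vs 6, 7 vs 3] → A does not strictly dominate C (column Y: 5 ≤ 6)
  B vs A: [7 vs 6, 1 vs 5, 2 vs 7] → B does not strictly dominate A (column Y: 1 ≤ 5)
  B vs C: [7 vs 1, 1 vs 6, 2 vs 3] → B does not strictly dominate C (column Y: 1 ≤ 6)
  C vs A: [1 vs 6, 6 vs 5, 3 vs 7] → C does not strictly dominate A (column X: 1 ≤ 6)
  C vs B: [1 vs 7, 6 vs 1, 3 vs 2] → C does not strictly dominate B (column X: 1 ≤ 7)
No single strategy strictly dominates all others → no strictly dominant strategy.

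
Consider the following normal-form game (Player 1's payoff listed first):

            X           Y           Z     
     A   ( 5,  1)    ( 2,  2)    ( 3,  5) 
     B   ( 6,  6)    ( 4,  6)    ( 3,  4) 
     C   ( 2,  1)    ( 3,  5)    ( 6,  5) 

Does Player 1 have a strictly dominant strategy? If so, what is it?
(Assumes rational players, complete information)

No strictly dominant strategy exists for Player 1

Work:
A strategy strictly dominates another if it gives a strictly higher payoff against every opponent action. Compare each pair of P1's strategies column-by-column:
  A vs B: [5 vs 6, 2 vs 4, 3 vs 3] → A does not strictly dominate B (column X: 5 ≤ 6)
  A vs C: [5 vs 2, 2 vs 3, 3 vs 6] → A does not strictly dominate C (column Y: 2 ≤ 3)
  B vs A: [6 vs 5, 4 vs 2, 3 vs 3] → B does not strictly dominate A (column Z: 3 ≤ 3)
  B vs C: [6 vs 2, 4 vs 3, 3 vs 6] → B does not strictly dominate C (column Z: 3 ≤ 6)
  C vs A: [2 vs 5, 3 vs 2, 6 vs 3] → C does not strictly dominate A (column X: 2 ≤ 5)
  C vs B: [2 vs 6, 3 vs 4, 6 vs 3] → C does not strictly dominate B (column X: 2 ≤ 6)
No single strategy strictly dominates all others → no strictly dominant strategy.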